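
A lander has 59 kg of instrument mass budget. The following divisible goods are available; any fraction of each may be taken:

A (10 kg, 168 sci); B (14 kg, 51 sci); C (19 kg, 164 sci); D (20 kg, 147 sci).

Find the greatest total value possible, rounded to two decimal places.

Take in order of value per unit:
- A (168/10 per unit): all 10 → value 168, running total 168.00
- C (164/19 per unit): all 19 → value 164, running total 332.00
- D (147/20 per unit): all 20 → value 147, running total 479.00
- B (51/14 per unit): 10 of 14 → value 10×51/14 = 36.4286, running total 515.43
Total 515.43.

515.43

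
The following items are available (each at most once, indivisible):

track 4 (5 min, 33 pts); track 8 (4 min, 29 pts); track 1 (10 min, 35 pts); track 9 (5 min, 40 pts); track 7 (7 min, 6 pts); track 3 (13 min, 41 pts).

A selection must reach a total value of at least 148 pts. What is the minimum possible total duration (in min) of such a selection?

Subsets with value ≥ 148, sorted by total duration:
- track 4+track 1+track 9+track 3: duration 33, value 149
- track 4+track 8+track 9+track 7+track 3: duration 34, value 149
- track 4+track 8+track 1+track 9+track 3: duration 37, value 178
Minimum duration: 33 min.

33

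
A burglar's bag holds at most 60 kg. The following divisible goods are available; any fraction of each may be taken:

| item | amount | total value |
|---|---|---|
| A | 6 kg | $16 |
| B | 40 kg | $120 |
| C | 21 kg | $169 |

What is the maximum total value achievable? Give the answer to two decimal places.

Take in order of value per unit:
- C (169/21 per unit): all 21 → value 169, running total 169.00
- B (120/40 per unit): 39 of 40 → value 39×120/40 = 117.0000, running total 286.00
Total 286.00.

286.00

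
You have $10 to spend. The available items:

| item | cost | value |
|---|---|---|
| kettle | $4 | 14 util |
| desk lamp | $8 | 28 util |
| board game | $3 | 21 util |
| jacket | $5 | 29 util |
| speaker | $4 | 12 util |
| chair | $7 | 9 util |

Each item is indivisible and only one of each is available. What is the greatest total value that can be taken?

50 util

Check high-value combinations within $10:
- board game+jacket: cost 3+5=8, value 21+29=50
- kettle+jacket: cost 4+5=9, value 14+29=43
- jacket+speaker: cost 5+4=9, value 29+12=41
Best: 50 util.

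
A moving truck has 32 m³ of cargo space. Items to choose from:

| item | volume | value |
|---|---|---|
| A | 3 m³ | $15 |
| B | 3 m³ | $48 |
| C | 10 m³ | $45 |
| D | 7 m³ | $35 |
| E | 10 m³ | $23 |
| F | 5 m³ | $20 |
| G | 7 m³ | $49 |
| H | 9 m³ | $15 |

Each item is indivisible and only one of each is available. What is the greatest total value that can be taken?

$197

Check high-value combinations within 32 m³:
- B+C+D+F+G: volume 3+10+7+5+7=32, value 48+45+35+20+49=197
- A+B+C+D+G: volume 3+3+10+7+7=30, value 15+48+45+35+49=192
- B+C+D+G: volume 3+10+7+7=27, value 48+45+35+49=177
- A+B+C+F+G: volume 3+3+10+5+7=28, value 15+48+45+20+49=177
- B+D+E+F+G: volume 3+7+10+5+7=32, value 48+35+23+20+49=175
Best: $197.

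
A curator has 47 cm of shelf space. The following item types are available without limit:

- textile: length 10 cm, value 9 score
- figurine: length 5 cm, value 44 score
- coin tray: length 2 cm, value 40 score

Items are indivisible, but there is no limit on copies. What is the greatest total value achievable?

Best value-per-unit is coin tray at 40/2, and filling with it alone uses length 23×2=46. No mix of the others beats 23×40 = 920.

920 score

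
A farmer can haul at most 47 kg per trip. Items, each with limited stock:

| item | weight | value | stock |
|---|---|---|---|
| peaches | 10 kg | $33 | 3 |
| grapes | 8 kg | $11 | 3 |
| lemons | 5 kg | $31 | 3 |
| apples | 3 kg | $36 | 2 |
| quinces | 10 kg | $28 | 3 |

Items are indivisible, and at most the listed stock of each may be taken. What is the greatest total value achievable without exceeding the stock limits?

$233

Top feasible selections:
- 3×peaches + 2×lemons + 2×apples: weight 46, value 233
- 2×peaches + 3×lemons + 2×apples: weight 41, value 231
- 2×peaches + 2×lemons + 2×apples + 1×quinces: weight 46, value 228
Best: $233.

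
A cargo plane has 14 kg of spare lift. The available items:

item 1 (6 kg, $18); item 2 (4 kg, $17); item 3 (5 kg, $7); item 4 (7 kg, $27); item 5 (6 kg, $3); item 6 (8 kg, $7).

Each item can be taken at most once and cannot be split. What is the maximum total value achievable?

$45

Check high-value combinations within 14 kg:
- item 1+item 4: weight 6+7=13, value 18+27=45
- item 2+item 4: weight 4+7=11, value 17+27=44
- item 1+item 2: weight 6+4=10, value 18+17=35
- item 3+item 4: weight 5+7=12, value 7+27=34
Best: $45.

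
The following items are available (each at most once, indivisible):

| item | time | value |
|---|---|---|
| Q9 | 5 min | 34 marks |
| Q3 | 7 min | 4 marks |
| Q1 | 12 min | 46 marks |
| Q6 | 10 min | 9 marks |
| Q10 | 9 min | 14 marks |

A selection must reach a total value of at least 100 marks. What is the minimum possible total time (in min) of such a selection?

36

Subsets with value ≥ 100, sorted by total time:
- Q9+Q1+Q6+Q10: time 36, value 103
- Q9+Q3+Q1+Q6+Q10: time 43, value 107
Minimum time: 36 min.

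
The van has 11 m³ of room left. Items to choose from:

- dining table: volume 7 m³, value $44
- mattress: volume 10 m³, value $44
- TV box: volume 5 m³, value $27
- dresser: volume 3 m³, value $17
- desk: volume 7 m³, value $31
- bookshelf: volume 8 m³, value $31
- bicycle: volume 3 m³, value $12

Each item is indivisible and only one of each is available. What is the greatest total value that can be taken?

$61

This is a 0/1 knapsack; check combinations near the capacity.
- dining table+dresser: volume 7+3=10, value 44+17=61
- dining table+bicycle: volume 7+3=10, value 44+12=56
- TV box+dresser+bicycle: volume 5+3+3=11, value 27+17+12=56
- dresser+desk: volume 3+7=10, value 17+31=48
Best: $61.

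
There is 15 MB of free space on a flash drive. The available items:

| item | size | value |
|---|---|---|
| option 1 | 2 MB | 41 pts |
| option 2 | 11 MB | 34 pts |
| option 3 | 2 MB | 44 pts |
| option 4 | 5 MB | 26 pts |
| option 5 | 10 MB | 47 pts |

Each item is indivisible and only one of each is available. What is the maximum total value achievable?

Check high-value combinations within 15 MB:
- option 1+option 3+option 5: size 2+2+10=14, value 41+44+47=132
- option 1+option 2+option 3: size 2+11+2=15, value 41+34+44=119
- option 1+option 3+option 4: size 2+2+5=9, value 41+44+26=111
Best: 132 pts.

132 pts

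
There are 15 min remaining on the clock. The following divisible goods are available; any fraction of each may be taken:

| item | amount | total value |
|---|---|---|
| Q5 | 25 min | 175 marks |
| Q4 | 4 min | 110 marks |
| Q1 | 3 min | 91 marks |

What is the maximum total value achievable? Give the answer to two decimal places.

Take in order of value per unit:
- Q1 (91/3 per unit): all 3 → value 91, running total 91.00
- Q4 (110/4 per unit): all 4 → value 110, running total 201.00
- Q5 (175/25 per unit): 8 of 25 → value 8×175/25 = 56.0000, running total 257.00
Total 257.00.

257.00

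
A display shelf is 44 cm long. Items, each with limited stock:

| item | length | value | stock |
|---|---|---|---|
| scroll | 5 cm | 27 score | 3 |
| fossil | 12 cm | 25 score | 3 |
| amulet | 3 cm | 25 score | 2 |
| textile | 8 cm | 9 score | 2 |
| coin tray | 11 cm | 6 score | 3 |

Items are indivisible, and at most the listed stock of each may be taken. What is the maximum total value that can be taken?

165 score

Top feasible selections:
- 3×scroll + 1×fossil + 2×amulet + 1×textile: length 41, value 165
- 3×scroll + 1×fossil + 2×amulet + 1×coin tray: length 44, value 162
- 3×scroll + 1×fossil + 2×amulet: length 33, value 156
- 3×scroll + 2×fossil + 1×amulet: length 42, value 156
Best: 165 score.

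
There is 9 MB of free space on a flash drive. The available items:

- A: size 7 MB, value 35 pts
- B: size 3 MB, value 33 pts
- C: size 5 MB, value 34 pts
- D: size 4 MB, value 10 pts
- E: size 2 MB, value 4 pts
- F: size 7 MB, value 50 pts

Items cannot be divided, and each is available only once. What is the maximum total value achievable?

This is a 0/1 knapsack; check combinations near the capacity.
- B+C: size 3+5=8, value 33+34=67
- E+F: size 2+7=9, value 4+50=54
- F: size 7, value 50
Best: 67 pts.

67 pts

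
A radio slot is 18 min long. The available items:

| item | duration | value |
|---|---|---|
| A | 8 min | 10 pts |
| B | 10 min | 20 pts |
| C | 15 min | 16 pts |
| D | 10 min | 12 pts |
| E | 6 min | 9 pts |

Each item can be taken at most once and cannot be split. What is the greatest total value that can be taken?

30 pts

This is a 0/1 knapsack; check combinations near the capacity.
- A+B: duration 8+10=18, value 10+20=30
- B+E: duration 10+6=16, value 20+9=29
- A+D: duration 8+10=18, value 10+12=22
Best: 30 pts.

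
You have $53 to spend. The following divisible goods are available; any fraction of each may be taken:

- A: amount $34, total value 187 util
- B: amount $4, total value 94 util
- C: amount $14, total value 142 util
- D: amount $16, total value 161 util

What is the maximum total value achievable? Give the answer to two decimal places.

501.50

Take in order of value per unit:
- B (94/4 per unit): all 4 → value 94, running total 94.00
- C (142/14 per unit): all 14 → value 142, running total 236.00
- D (161/16 per unit): all 16 → value 161, running total 397.00
- A (187/34 per unit): 19 of 34 → value 19×187/34 = 104.5000, running total 501.50
Total 501.50.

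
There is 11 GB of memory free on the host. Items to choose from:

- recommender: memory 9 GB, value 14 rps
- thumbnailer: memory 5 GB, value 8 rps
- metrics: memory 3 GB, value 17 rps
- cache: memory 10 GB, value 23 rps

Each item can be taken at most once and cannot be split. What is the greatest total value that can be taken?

Check high-value combinations within 11 GB:
- thumbnailer+metrics: memory 5+3=8, value 8+17=25
- cache: memory 10, value 23
- metrics: memory 3, value 17
Best: 25 rps.

25 rps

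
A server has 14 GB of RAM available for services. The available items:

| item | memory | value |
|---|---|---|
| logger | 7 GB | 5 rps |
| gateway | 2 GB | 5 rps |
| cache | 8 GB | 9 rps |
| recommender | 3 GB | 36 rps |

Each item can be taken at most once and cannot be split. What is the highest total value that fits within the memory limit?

Check high-value combinations within 14 GB:
- gateway+cache+recommender: memory 2+8+3=13, value 5+9+36=50
- logger+gateway+recommender: memory 7+2+3=12, value 5+5+36=46
- cache+recommender: memory 8+3=11, value 9+36=45
Best: 50 rps.

50 rps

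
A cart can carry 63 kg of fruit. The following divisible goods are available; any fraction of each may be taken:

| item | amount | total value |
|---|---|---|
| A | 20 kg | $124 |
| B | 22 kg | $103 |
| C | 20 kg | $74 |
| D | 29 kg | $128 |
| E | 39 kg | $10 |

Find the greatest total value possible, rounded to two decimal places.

Take in order of value per unit:
- A (124/20 per unit): all 20 → value 124, running total 124.00
- B (103/22 per unit): all 22 → value 103, running total 227.00
- D (128/29 per unit): 21 of 29 → value 21×128/29 = 92.6897, running total 319.69
Total 319.69.

319.69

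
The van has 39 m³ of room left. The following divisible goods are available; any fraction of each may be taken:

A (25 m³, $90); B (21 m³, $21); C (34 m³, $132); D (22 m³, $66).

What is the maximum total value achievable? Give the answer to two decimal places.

Take in order of value per unit:
- C (132/34 per unit): all 34 → value 132, running total 132.00
- A (90/25 per unit): 5 of 25 → value 5×90/25 = 18.0000, running total 150.00
Total 150.00.

150.00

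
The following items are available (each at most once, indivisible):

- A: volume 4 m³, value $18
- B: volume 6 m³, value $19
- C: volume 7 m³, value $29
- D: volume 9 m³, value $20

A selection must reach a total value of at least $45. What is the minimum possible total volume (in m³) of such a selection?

Subsets with value ≥ 45, sorted by total volume:
- A+C: volume 11, value 47
- B+C: volume 13, value 48
Minimum volume: 11 m³.

11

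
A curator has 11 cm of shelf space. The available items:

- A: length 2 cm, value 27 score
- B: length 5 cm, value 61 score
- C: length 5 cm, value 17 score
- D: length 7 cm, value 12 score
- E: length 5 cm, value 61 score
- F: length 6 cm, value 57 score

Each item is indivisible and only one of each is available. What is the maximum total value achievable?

This is a 0/1 knapsack; check combinations near the capacity.
- B+E: length 5+5=10, value 61+61=122
- B+F: length 5+6=11, value 61+57=118
- E+F: length 5+6=11, value 61+57=118
- A+B: length 2+5=7, value 27+61=88
- A+E: length 2+5=7, value 27+61=88
Best: 122 score.

122 score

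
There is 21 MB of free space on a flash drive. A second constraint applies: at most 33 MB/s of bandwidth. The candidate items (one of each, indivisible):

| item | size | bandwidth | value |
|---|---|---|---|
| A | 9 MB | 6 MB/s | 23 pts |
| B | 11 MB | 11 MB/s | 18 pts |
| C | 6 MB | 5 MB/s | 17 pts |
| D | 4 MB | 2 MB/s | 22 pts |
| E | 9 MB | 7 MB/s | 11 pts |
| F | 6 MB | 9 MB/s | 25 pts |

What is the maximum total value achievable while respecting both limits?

Feasible sets respecting both limits:
- A+D+F: size 19, bandwidth 17, value 70
- A+C+F: size 21, bandwidth 20, value 65
- B+D+F: size 21, bandwidth 22, value 65
- C+D+F: size 16, bandwidth 16, value 64
Best: 70 pts.

70 pts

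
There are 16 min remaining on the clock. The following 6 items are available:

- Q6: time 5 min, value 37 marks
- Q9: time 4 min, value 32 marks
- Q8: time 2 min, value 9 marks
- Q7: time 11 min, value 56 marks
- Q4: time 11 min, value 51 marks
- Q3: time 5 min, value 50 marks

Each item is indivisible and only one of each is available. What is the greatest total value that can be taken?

Check high-value combinations within 16 min:
- Q6+Q9+Q8+Q3: time 5+4+2+5=16, value 37+32+9+50=128
- Q6+Q9+Q3: time 5+4+5=14, value 37+32+50=119
- Q7+Q3: time 11+5=16, value 56+50=106
- Q4+Q3: time 11+5=16, value 51+50=101
- Q6+Q8+Q3: time 5+2+5=12, value 37+9+50=96
Best: 128 marks.

128 marks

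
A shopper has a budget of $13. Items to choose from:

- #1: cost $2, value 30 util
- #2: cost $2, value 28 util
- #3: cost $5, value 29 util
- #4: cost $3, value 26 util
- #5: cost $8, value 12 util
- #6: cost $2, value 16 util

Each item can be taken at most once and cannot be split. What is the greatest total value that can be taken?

113 util

Check high-value combinations within $13:
- #1+#2+#3+#4: cost 2+2+5+3=12, value 30+28+29+26=113
- #1+#2+#3+#6: cost 2+2+5+2=11, value 30+28+29+16=103
- #1+#3+#4+#6: cost 2+5+3+2=12, value 30+29+26+16=101
- #1+#2+#4+#6: cost 2+2+3+2=9, value 30+28+26+16=100
- #2+#3+#4+#6: cost 2+5+3+2=12, value 28+29+26+16=99
Best: 113 util.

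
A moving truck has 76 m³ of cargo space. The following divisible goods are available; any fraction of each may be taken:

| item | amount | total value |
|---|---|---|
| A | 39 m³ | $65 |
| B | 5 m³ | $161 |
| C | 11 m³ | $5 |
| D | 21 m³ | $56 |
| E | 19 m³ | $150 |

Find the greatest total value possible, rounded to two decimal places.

418.67

Take in order of value per unit:
- B (161/5 per unit): all 5 → value 161, running total 161.00
- E (150/19 per unit): all 19 → value 150, running total 311.00
- D (56/21 per unit): all 21 → value 56, running total 367.00
- A (65/39 per unit): 31 of 39 → value 31×65/39 = 51.6667, running total 418.67
Total 418.67.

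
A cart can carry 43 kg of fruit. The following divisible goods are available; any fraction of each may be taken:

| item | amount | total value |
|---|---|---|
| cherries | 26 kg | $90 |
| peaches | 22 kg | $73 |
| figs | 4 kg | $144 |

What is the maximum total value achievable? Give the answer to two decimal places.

Take in order of value per unit:
- figs (144/4 per unit): all 4 → value 144, running total 144.00
- cherries (90/26 per unit): all 26 → value 90, running total 234.00
- peaches (73/22 per unit): 13 of 22 → value 13×73/22 = 43.1364, running total 277.14
Total 277.14.

277.14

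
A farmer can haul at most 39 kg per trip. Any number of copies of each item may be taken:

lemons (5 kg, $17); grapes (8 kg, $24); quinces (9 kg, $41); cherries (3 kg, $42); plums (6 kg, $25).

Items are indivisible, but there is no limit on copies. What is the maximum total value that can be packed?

Best value-per-unit is cherries at 42/3, and filling with it alone uses weight 13×3=39. No mix of the others beats 13×42 = 546.

$546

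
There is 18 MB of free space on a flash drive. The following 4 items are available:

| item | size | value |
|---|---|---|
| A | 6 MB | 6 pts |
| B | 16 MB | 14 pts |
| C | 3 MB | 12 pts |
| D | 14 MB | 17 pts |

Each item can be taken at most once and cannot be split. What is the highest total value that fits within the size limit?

Check high-value combinations within 18 MB:
- C+D: size 3+14=17, value 12+17=29
- A+C: size 6+3=9, value 6+12=18
- D: size 14, value 17
- B: size 16, value 14
- C: size 3, value 12
Best: 29 pts.

29 pts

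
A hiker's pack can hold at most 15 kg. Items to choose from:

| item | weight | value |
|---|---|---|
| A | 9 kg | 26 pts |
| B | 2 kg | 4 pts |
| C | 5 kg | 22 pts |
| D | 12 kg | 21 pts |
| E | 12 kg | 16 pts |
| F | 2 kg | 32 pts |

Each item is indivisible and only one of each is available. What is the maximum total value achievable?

62 pts

Check high-value combinations within 15 kg:
- A+B+F: weight 9+2+2=13, value 26+4+32=62
- B+C+F: weight 2+5+2=9, value 4+22+32=58
- A+F: weight 9+2=11, value 26+32=58
- C+F: weight 5+2=7, value 22+32=54
- D+F: weight 12+2=14, value 21+32=53
Best: 62 pts.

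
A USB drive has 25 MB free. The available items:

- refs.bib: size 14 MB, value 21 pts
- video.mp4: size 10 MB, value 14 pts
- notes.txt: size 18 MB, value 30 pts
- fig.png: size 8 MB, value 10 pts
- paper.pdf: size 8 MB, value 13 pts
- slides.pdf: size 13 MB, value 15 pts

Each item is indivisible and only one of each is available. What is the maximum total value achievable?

Check high-value combinations within 25 MB:
- refs.bib+video.mp4: size 14+10=24, value 21+14=35
- refs.bib+paper.pdf: size 14+8=22, value 21+13=34
- refs.bib+fig.png: size 14+8=22, value 21+10=31
- notes.txt: size 18, value 30
- video.mp4+slides.pdf: size 10+13=23, value 14+15=29
Best: 35 pts.

35 pts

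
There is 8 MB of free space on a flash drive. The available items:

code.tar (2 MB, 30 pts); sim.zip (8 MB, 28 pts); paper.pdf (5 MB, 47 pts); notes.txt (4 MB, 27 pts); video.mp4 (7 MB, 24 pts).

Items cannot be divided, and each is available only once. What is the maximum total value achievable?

Check high-value combinations within 8 MB:
- code.tar+paper.pdf: size 2+5=7, value 30+47=77
- code.tar+notes.txt: size 2+4=6, value 30+27=57
- paper.pdf: size 5, value 47
- code.tar: size 2, value 30
Best: 77 pts.

77 pts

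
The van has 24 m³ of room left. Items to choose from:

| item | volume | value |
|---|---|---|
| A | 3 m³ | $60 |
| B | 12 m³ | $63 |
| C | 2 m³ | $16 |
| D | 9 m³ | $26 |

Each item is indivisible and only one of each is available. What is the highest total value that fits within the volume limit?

$149

Check high-value combinations within 24 m³:
- A+B+D: volume 3+12+9=24, value 60+63+26=149
- A+B+C: volume 3+12+2=17, value 60+63+16=139
- A+B: volume 3+12=15, value 60+63=123
Best: $149.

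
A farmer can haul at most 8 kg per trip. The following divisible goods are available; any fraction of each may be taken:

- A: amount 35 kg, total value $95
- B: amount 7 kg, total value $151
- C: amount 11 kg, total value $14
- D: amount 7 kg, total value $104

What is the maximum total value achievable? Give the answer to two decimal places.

Take in order of value per unit:
- B (151/7 per unit): all 7 → value 151, running total 151.00
- D (104/7 per unit): 1 of 7 → value 1×104/7 = 14.8571, running total 165.86
Total 165.86.

165.86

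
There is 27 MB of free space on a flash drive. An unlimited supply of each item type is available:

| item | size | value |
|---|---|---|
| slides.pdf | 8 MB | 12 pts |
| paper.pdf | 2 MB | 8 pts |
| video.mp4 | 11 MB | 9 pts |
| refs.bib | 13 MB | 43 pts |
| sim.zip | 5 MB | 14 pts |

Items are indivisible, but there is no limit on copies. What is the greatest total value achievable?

104 pts

Best value-per-unit is paper.pdf at 8/2, and filling with it alone uses size 13×2=26. No mix of the others beats 13×8 = 104.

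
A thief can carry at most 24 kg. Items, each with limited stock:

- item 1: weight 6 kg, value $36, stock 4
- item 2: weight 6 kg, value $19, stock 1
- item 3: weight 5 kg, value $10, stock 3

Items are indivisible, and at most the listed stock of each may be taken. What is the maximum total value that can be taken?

$144

Top feasible selections:
- 4×item 1: weight 24, value 144
- 3×item 1 + 1×item 2: weight 24, value 127
Best: $144.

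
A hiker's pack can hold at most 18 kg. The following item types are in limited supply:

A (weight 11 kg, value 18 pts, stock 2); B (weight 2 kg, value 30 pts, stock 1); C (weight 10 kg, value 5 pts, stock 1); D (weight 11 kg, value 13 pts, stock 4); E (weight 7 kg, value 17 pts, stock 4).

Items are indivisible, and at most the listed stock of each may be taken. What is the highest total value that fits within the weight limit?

64 pts

Best selections within weight 18 and stock limits:
- 1×B + 2×E: weight 16, value 64
- 1×A + 1×B: weight 13, value 48
- 1×B + 1×E: weight 9, value 47
Best: 64 pts.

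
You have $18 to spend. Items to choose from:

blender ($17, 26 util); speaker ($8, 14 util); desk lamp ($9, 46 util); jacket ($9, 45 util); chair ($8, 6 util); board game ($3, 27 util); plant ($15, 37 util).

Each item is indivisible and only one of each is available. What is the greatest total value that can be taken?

91 util

Check high-value combinations within $18:
- desk lamp+jacket: cost 9+9=18, value 46+45=91
- desk lamp+board game: cost 9+3=12, value 46+27=73
- jacket+board game: cost 9+3=12, value 45+27=72
- board game+plant: cost 3+15=18, value 27+37=64
Best: 91 util.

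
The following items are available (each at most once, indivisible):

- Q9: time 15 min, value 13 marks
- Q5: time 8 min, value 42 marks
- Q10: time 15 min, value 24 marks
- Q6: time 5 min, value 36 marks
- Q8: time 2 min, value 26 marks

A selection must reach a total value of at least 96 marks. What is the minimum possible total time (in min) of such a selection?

Subsets with value ≥ 96, sorted by total time:
- Q5+Q6+Q8: time 15, value 104
- Q5+Q10+Q6: time 28, value 102
- Q5+Q10+Q6+Q8: time 30, value 128
Minimum time: 15 min.

15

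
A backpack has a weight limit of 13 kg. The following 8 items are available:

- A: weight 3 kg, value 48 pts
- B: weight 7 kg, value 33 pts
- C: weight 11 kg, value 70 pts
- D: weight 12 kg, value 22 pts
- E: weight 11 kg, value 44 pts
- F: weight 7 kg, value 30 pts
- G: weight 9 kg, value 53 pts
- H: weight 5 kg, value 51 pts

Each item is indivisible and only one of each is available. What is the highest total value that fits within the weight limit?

101 pts

Check high-value combinations within 13 kg:
- A+G: weight 3+9=12, value 48+53=101
- A+H: weight 3+5=8, value 48+51=99
- B+H: weight 7+5=12, value 33+51=84
- A+B: weight 3+7=10, value 48+33=81
Best: 101 pts.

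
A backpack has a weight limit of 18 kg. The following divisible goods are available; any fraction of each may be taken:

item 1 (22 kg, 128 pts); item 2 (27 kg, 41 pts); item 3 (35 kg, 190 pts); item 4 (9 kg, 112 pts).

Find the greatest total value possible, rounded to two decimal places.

164.36

Take in order of value per unit:
- item 4 (112/9 per unit): all 9 → value 112, running total 112.00
- item 1 (128/22 per unit): 9 of 22 → value 9×128/22 = 52.3636, running total 164.36
Total 164.36.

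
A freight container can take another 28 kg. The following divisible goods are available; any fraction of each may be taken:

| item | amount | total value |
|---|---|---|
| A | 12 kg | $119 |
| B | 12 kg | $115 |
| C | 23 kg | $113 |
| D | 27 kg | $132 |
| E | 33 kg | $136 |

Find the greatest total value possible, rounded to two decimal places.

Take in order of value per unit:
- A (119/12 per unit): all 12 → value 119, running total 119.00
- B (115/12 per unit): all 12 → value 115, running total 234.00
- C (113/23 per unit): 4 of 23 → value 4×113/23 = 19.6522, running total 253.65
Total 253.65.

253.65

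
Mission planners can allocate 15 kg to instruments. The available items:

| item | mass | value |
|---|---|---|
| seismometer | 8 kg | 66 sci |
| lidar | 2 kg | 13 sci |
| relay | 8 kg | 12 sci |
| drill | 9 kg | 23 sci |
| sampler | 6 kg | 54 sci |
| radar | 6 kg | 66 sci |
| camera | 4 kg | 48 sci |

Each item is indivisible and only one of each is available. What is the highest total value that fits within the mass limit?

This is a 0/1 knapsack; check combinations near the capacity.
- lidar+sampler+radar: mass 2+6+6=14, value 13+54+66=133
- seismometer+radar: mass 8+6=14, value 66+66=132
- lidar+radar+camera: mass 2+6+4=12, value 13+66+48=127
Best: 133 sci.

133 sci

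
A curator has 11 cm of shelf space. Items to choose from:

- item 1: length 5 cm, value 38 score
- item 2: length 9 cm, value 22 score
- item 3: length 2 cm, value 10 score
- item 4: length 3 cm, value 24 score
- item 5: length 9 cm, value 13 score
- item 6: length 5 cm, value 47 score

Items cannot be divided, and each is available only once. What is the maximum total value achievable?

Check high-value combinations within 11 cm:
- item 1+item 6: length 5+5=10, value 38+47=85
- item 3+item 4+item 6: length 2+3+5=10, value 10+24+47=81
- item 1+item 3+item 4: length 5+2+3=10, value 38+10+24=72
Best: 85 score.

85 score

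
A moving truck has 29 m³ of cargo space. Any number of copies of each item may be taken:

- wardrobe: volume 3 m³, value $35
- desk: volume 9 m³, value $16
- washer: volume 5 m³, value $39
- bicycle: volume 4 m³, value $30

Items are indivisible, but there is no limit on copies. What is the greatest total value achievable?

$319

Best value-per-unit is wardrobe at 35/3; filling with it alone gives 9×35 = 315.
Optimal mix: 8×wardrobe + 1×washer → volume 29, value 319.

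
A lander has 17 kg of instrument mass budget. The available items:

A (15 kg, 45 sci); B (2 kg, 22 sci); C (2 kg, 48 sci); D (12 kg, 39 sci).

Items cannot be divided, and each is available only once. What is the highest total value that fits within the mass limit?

109 sci

Check high-value combinations within 17 kg:
- B+C+D: mass 2+2+12=16, value 22+48+39=109
- A+C: mass 15+2=17, value 45+48=93
- C+D: mass 2+12=14, value 48+39=87
- B+C: mass 2+2=4, value 22+48=70
- A+B: mass 15+2=17, value 45+22=67
Best: 109 sci.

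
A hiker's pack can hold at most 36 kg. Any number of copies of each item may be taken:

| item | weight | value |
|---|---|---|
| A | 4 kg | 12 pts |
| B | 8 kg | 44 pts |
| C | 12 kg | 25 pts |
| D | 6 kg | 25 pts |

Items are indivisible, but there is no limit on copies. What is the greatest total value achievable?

188 pts

Best value-per-unit is B at 44/8; filling with it alone gives 4×44 = 176.
Optimal mix: 1×A + 4×B → weight 36, value 188.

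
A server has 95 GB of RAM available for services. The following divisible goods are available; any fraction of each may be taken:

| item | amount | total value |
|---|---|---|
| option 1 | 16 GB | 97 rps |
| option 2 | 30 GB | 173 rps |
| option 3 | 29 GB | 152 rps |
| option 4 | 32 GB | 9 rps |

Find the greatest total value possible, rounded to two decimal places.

427.63

Take in order of value per unit:
- option 1 (97/16 per unit): all 16 → value 97, running total 97.00
- option 2 (173/30 per unit): all 30 → value 173, running total 270.00
- option 3 (152/29 per unit): all 29 → value 152, running total 422.00
- option 4 (9/32 per unit): 20 of 32 → value 20×9/32 = 5.6250, running total 427.63
Total 427.63.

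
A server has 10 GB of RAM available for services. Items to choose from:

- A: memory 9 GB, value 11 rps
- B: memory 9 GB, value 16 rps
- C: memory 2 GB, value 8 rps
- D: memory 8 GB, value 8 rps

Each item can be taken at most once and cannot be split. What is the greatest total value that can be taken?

16 rps

Check high-value combinations within 10 GB:
- B: memory 9, value 16
- C+D: memory 2+8=10, value 8+8=16
- A: memory 9, value 11
Best: 16 rps.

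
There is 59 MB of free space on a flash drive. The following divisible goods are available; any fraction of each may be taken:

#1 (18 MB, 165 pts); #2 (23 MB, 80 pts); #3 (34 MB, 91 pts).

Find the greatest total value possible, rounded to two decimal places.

293.18

Take in order of value per unit:
- #1 (165/18 per unit): all 18 → value 165, running total 165.00
- #2 (80/23 per unit): all 23 → value 80, running total 245.00
- #3 (91/34 per unit): 18 of 34 → value 18×91/34 = 48.1765, running total 293.18
Total 293.18.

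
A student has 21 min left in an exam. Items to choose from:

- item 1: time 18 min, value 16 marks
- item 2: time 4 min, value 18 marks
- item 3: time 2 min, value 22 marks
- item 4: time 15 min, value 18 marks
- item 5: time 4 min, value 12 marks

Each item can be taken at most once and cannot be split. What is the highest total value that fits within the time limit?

Check high-value combinations within 21 min:
- item 2+item 3+item 4: time 4+2+15=21, value 18+22+18=58
- item 2+item 3+item 5: time 4+2+4=10, value 18+22+12=52
- item 3+item 4+item 5: time 2+15+4=21, value 22+18+12=52
Best: 58 marks.

58 marks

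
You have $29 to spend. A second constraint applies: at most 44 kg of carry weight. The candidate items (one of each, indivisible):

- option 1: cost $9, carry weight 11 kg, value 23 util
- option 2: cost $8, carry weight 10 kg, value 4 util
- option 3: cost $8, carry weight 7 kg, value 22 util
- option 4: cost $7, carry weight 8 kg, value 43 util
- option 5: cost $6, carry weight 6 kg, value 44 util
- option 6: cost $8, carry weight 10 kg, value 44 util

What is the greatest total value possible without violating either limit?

153 util

Feasible sets respecting both limits:
- option 3+option 4+option 5+option 6: cost 29, carry weight 31, value 153
- option 2+option 4+option 5+option 6: cost 29, carry weight 34, value 135
- option 4+option 5+option 6: cost 21, carry weight 24, value 131
Best: 153 util.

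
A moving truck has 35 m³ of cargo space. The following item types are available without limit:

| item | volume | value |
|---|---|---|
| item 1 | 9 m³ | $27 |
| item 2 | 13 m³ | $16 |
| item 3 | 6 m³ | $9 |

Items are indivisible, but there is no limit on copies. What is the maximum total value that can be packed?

$90

Best value-per-unit is item 1 at 27/9; filling with it alone gives 3×27 = 81.
Optimal mix: 3×item 1 + 1×item 3 → volume 33, value 90.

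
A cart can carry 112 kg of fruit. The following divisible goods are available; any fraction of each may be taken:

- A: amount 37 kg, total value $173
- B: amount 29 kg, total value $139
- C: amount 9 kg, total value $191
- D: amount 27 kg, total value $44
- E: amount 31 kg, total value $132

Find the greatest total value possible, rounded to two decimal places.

644.78

Take in order of value per unit:
- C (191/9 per unit): all 9 → value 191, running total 191.00
- B (139/29 per unit): all 29 → value 139, running total 330.00
- A (173/37 per unit): all 37 → value 173, running total 503.00
- E (132/31 per unit): all 31 → value 132, running total 635.00
- D (44/27 per unit): 6 of 27 → value 6×44/27 = 9.7778, running total 644.78
Total 644.78.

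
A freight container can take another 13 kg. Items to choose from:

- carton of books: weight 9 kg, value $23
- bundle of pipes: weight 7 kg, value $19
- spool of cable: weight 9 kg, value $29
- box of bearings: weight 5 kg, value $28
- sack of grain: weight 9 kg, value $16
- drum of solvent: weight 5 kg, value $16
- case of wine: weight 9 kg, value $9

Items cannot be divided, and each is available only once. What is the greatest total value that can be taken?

Check high-value combinations within 13 kg:
- bundle of pipes+box of bearings: weight 7+5=12, value 19+28=47
- box of bearings+drum of solvent: weight 5+5=10, value 28+16=44
- bundle of pipes+drum of solvent: weight 7+5=12, value 19+16=35
- spool of cable: weight 9, value 29
Best: $47.

$47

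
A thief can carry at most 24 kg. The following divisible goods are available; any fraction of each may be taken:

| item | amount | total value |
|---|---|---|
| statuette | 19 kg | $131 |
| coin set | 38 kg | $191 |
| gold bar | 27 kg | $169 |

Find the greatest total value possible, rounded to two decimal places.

162.30

Take in order of value per unit:
- statuette (131/19 per unit): all 19 → value 131, running total 131.00
- gold bar (169/27 per unit): 5 of 27 → value 5×169/27 = 31.2963, running total 162.30
Total 162.30.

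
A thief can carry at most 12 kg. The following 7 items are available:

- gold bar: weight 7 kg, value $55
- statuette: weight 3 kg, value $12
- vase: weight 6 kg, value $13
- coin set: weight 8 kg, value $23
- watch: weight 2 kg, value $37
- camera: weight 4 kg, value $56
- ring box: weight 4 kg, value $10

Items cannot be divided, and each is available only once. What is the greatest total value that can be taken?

This is a 0/1 knapsack; check combinations near the capacity.
- gold bar+camera: weight 7+4=11, value 55+56=111
- vase+watch+camera: weight 6+2+4=12, value 13+37+56=106
- statuette+watch+camera: weight 3+2+4=9, value 12+37+56=105
Best: $111.

$111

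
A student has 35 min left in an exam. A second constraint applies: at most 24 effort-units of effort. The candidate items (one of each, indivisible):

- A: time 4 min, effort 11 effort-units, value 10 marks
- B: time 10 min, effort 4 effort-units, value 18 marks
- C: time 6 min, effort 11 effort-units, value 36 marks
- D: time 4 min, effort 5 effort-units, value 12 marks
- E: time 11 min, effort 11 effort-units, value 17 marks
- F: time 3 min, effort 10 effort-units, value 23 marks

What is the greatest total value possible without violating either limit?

66 marks

Feasible sets respecting both limits:
- B+C+D: time 20, effort 20, value 66
- C+F: time 9, effort 21, value 59
- B+C: time 16, effort 15, value 54
- C+E: time 17, effort 22, value 53
Best: 66 marks.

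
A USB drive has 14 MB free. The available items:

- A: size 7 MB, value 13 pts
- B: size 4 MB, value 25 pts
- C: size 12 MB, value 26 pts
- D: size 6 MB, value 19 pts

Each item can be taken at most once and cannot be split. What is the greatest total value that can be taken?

44 pts

Check high-value combinations within 14 MB:
- B+D: size 4+6=10, value 25+19=44
- A+B: size 7+4=11, value 13+25=38
- A+D: size 7+6=13, value 13+19=32
Best: 44 pts.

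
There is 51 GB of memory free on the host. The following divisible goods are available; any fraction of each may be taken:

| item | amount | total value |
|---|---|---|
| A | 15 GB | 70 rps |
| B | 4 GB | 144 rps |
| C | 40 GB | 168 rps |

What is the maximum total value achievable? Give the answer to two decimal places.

348.40

Take in order of value per unit:
- B (144/4 per unit): all 4 → value 144, running total 144.00
- A (70/15 per unit): all 15 → value 70, running total 214.00
- C (168/40 per unit): 32 of 40 → value 32×168/40 = 134.4000, running total 348.40
Total 348.40.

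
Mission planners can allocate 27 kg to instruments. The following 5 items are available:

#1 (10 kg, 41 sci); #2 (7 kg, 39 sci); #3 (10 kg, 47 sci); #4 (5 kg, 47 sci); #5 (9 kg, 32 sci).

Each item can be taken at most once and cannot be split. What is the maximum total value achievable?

135 sci

Check high-value combinations within 27 kg:
- #1+#3+#4: mass 10+10+5=25, value 41+47+47=135
- #2+#3+#4: mass 7+10+5=22, value 39+47+47=133
- #1+#2+#4: mass 10+7+5=22, value 41+39+47=127
Best: 135 sci.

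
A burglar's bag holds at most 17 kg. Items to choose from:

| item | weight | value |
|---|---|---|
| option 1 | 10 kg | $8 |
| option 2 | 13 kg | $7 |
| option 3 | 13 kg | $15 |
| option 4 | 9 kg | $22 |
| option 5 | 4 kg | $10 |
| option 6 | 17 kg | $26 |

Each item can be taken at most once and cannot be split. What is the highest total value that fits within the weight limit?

$32

Check high-value combinations within 17 kg:
- option 4+option 5: weight 9+4=13, value 22+10=32
- option 6: weight 17, value 26
- option 3+option 5: weight 13+4=17, value 15+10=25
- option 4: weight 9, value 22
- option 1+option 5: weight 10+4=14, value 8+10=18
Best: $32.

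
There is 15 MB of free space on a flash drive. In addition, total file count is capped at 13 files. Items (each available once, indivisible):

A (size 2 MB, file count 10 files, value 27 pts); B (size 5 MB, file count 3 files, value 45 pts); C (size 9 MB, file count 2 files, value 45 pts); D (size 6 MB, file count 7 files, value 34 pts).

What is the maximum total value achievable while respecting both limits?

Feasible sets respecting both limits:
- B+C: size 14, file count 5, value 90
- B+D: size 11, file count 10, value 79
- C+D: size 15, file count 9, value 79
- A+B: size 7, file count 13, value 72
Best: 90 pts.

90 pts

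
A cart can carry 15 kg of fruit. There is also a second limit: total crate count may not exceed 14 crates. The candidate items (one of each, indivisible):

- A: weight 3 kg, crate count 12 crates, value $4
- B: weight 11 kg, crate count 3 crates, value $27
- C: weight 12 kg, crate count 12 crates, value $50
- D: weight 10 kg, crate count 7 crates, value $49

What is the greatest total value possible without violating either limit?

Feasible sets respecting both limits:
- C: weight 12, crate count 12, value 50
- D: weight 10, crate count 7, value 49
- B: weight 11, crate count 3, value 27
Best: $50.

$50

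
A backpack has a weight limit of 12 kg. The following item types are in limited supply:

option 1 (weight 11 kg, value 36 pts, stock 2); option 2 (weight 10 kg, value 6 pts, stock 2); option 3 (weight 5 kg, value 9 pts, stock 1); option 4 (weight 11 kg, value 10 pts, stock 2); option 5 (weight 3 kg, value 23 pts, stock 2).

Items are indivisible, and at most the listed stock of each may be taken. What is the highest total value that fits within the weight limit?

55 pts

Top feasible selections:
- 1×option 3 + 2×option 5: weight 11, value 55
- 2×option 5: weight 6, value 46
- 1×option 1: weight 11, value 36
Best: 55 pts.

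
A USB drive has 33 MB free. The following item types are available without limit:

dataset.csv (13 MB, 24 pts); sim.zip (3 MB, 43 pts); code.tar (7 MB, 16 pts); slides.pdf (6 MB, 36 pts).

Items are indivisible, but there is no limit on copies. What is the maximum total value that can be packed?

473 pts

Best value-per-unit is sim.zip at 43/3, and filling with it alone uses size 11×3=33. No mix of the others beats 11×43 = 473.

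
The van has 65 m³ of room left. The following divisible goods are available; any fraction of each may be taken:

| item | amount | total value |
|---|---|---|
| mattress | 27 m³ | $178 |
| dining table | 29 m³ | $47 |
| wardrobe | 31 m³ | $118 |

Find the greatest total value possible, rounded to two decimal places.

307.34

Take in order of value per unit:
- mattress (178/27 per unit): all 27 → value 178, running total 178.00
- wardrobe (118/31 per unit): all 31 → value 118, running total 296.00
- dining table (47/29 per unit): 7 of 29 → value 7×47/29 = 11.3448, running total 307.34
Total 307.34.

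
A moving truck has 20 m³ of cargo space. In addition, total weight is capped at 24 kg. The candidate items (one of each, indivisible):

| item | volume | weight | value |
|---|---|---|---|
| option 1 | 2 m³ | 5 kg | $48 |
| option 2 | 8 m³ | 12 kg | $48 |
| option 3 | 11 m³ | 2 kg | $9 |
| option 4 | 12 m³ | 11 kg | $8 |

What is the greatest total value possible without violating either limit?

Feasible sets respecting both limits:
- option 1+option 2: volume 10, weight 17, value 96
- option 1+option 3: volume 13, weight 7, value 57
- option 2+option 3: volume 19, weight 14, value 57
- option 1+option 4: volume 14, weight 16, value 56
Best: $96.

$96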